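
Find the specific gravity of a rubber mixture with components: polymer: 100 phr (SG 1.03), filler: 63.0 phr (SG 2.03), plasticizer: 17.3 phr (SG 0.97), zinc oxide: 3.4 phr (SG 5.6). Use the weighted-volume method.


Sum of weights = 183.7
Volume contributions:
  polymer: 100/1.03 = 97.0874
  filler: 63.0/2.03 = 31.0345
  plasticizer: 17.3/0.97 = 17.8351
  zinc oxide: 3.4/5.6 = 0.6071
Sum of volumes = 146.5641
SG = 183.7 / 146.5641 = 1.253

SG = 1.253


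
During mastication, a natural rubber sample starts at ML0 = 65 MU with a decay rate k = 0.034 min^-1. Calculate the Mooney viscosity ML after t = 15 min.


ML = ML0 * exp(-k * t)
ML = 65 * exp(-0.034 * 15)
ML = 65 * 0.6005
ML = 39.03 MU

39.03 MU


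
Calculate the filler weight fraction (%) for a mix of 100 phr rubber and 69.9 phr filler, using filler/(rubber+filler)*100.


Filler % = filler / (rubber + filler) * 100
= 69.9 / (100 + 69.9) * 100
= 69.9 / 169.9 * 100
= 41.14%

41.14%


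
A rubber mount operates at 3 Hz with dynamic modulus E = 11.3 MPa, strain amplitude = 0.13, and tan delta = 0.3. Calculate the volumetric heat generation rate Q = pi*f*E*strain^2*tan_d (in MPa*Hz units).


Q = pi * f * E * strain^2 * tan_d
= pi * 3 * 11.3 * 0.13^2 * 0.3
= pi * 3 * 11.3 * 0.0169 * 0.3
= 0.5400

Q = 0.5400


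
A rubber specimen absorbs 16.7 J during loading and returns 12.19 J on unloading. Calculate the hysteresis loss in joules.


Hysteresis loss = loading - unloading
= 16.7 - 12.19
= 4.51 J

4.51 J


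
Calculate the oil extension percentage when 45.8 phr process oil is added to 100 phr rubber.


Oil % = oil / (100 + oil) * 100
= 45.8 / (100 + 45.8) * 100
= 45.8 / 145.8 * 100
= 31.41%

31.41%


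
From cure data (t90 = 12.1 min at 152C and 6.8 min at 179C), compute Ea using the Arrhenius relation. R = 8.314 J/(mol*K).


T1 = 425.15 K, T2 = 452.15 K
1/T1 - 1/T2 = 1.4046e-04
ln(t1/t2) = ln(12.1/6.8) = 0.5763
Ea = 8.314 * 0.5763 / 1.4046e-04 = 34111.9591 J/mol
Ea = 34.11 kJ/mol

34.11 kJ/mol


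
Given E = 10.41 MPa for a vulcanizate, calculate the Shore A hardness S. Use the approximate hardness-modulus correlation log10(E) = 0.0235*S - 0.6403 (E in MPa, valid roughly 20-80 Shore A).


log10(E) = 0.0235*S - 0.6403  =>  S = (log10(E) + 0.6403) / 0.0235
log10(10.41) = 1.017451
S = (1.017451 + 0.6403) / 0.0235 = 1.657751 / 0.0235
S = 70.5

Shore A = 70.5


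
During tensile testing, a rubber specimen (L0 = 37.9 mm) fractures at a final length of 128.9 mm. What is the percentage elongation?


Elongation = (Lf - L0) / L0 * 100
= (128.9 - 37.9) / 37.9 * 100
= 91.0 / 37.9 * 100
= 240.1%

240.1%


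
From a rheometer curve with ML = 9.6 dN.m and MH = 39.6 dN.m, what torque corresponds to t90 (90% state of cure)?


M90 = ML + 0.9 * (MH - ML)
M90 = 9.6 + 0.9 * (39.6 - 9.6)
M90 = 9.6 + 0.9 * 30.0
M90 = 36.6 dN.m

36.6 dN.m


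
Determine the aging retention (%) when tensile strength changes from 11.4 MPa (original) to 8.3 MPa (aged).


Retention = aged / original * 100
= 8.3 / 11.4 * 100
= 72.8%

72.8%


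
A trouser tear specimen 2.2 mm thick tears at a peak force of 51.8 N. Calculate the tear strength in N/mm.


Tear strength = force / thickness
= 51.8 / 2.2
= 23.55 N/mm

23.55 N/mm


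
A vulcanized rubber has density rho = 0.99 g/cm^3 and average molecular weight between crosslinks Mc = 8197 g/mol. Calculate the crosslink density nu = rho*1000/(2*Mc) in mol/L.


nu = rho * 1000 / (2 * Mc)
nu = 0.99 * 1000 / (2 * 8197)
nu = 990.0 / 16394
nu = 0.0604 mol/L

0.0604 mol/L


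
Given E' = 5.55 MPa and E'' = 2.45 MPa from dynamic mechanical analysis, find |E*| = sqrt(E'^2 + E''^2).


|E*| = sqrt(E'^2 + E''^2)
= sqrt(5.55^2 + 2.45^2)
= sqrt(30.8025 + 6.0025)
= 6.067 MPa

6.067 MPa


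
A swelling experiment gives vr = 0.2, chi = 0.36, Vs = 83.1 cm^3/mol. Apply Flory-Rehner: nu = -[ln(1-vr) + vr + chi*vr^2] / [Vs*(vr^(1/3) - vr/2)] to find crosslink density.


ln(1 - vr) = ln(1 - 0.2) = -0.2231
Numerator = -((-0.2231) + 0.2 + 0.36 * 0.2^2) = 0.0087
Denominator = 83.1 * (0.2^(1/3) - 0.2/2) = 40.2872
nu = 0.0087 / 40.2872 = 2.1703e-04 mol/cm^3

2.1703e-04 mol/cm^3


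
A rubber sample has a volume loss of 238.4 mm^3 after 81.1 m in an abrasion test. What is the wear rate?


Rate = volume_loss / distance
= 238.4 / 81.1
= 2.94 mm^3/m

2.94 mm^3/m


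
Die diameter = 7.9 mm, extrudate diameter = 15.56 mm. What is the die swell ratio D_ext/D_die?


Die swell ratio = D_extrudate / D_die
= 15.56 / 7.9
= 1.97

Die swell = 1.97


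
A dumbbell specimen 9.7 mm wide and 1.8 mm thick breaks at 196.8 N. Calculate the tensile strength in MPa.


Area = width * thickness = 9.7 * 1.8 = 17.46 mm^2
TS = force / area = 196.8 / 17.46 = 11.27 MPa

11.27 MPa


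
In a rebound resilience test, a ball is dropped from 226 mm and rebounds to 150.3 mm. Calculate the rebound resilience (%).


Resilience = h_rebound / h_drop * 100
= 150.3 / 226 * 100
= 66.5%

66.5%


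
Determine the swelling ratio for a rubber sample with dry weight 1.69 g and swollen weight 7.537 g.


Q = W_swollen / W_dry
Q = 7.537 / 1.69
Q = 4.46

Q = 4.46


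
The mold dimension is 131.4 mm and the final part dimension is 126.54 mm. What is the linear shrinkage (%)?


Shrinkage = (mold - part) / mold * 100
= (131.4 - 126.54) / 131.4 * 100
= 4.86 / 131.4 * 100
= 3.7%

3.7%


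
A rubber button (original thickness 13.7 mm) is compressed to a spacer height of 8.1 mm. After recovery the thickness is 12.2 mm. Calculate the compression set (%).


CS = (t0 - recovered) / (t0 - ts) * 100
= (13.7 - 12.2) / (13.7 - 8.1) * 100
= 1.5 / 5.6 * 100
= 26.8%

26.8%


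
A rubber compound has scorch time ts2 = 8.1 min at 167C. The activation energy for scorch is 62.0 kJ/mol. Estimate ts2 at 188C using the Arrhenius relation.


Convert temperatures: T1 = 167 + 273.15 = 440.15 K, T2 = 188 + 273.15 = 461.15 K
ts2_new = 8.1 * exp(62000 / 8.314 * (1/461.15 - 1/440.15))
1/T2 - 1/T1 = -1.0346e-04
ts2_new = 3.74 min

3.74 min


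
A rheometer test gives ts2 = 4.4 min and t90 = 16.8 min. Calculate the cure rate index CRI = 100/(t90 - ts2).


CRI = 100 / (t90 - ts2)
= 100 / (16.8 - 4.4)
= 100 / 12.4
= 8.06 min^-1

8.06 min^-1


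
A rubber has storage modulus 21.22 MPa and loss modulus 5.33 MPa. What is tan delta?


tan delta = E'' / E'
= 5.33 / 21.22
= 0.2512

tan delta = 0.2512


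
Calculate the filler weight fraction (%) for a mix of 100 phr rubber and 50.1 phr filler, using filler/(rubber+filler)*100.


Filler % = filler / (rubber + filler) * 100
= 50.1 / (100 + 50.1) * 100
= 50.1 / 150.1 * 100
= 33.38%

33.38%


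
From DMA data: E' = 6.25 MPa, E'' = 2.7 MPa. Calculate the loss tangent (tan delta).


tan delta = E'' / E'
= 2.7 / 6.25
= 0.432

tan delta = 0.432


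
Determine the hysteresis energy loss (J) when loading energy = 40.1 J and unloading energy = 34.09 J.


Hysteresis loss = loading - unloading
= 40.1 - 34.09
= 6.01 J

6.01 J


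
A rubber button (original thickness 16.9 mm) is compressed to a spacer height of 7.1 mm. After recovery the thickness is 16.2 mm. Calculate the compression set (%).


CS = (t0 - recovered) / (t0 - ts) * 100
= (16.9 - 16.2) / (16.9 - 7.1) * 100
= 0.7 / 9.8 * 100
= 7.1%

7.1%


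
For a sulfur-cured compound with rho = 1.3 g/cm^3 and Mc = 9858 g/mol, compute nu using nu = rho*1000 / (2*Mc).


nu = rho * 1000 / (2 * Mc)
nu = 1.3 * 1000 / (2 * 9858)
nu = 1300.0 / 19716
nu = 0.0659 mol/L

0.0659 mol/L


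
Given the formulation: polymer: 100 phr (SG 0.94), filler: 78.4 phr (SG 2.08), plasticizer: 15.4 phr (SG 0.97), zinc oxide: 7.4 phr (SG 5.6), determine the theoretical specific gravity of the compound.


Sum of weights = 201.2
Volume contributions:
  polymer: 100/0.94 = 106.3830
  filler: 78.4/2.08 = 37.6923
  plasticizer: 15.4/0.97 = 15.8763
  zinc oxide: 7.4/5.6 = 1.3214
Sum of volumes = 161.2730
SG = 201.2 / 161.2730 = 1.248

SG = 1.248


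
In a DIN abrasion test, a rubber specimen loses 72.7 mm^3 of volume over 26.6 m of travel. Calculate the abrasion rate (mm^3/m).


Rate = volume_loss / distance
= 72.7 / 26.6
= 2.733 mm^3/m

2.733 mm^3/m


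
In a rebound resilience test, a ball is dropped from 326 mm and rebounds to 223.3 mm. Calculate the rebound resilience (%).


Resilience = h_rebound / h_drop * 100
= 223.3 / 326 * 100
= 68.5%

68.5%


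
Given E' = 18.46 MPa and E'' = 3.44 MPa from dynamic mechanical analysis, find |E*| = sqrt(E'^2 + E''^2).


|E*| = sqrt(E'^2 + E''^2)
= sqrt(18.46^2 + 3.44^2)
= sqrt(340.7716 + 11.8336)
= 18.778 MPa

18.778 MPa


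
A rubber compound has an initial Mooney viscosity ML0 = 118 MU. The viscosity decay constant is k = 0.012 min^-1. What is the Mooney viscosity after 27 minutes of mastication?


ML = ML0 * exp(-k * t)
ML = 118 * exp(-0.012 * 27)
ML = 118 * 0.7233
ML = 85.34 MU

85.34 MU


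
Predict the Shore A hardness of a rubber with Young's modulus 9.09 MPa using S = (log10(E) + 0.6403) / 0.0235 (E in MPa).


log10(E) = 0.0235*S - 0.6403  =>  S = (log10(E) + 0.6403) / 0.0235
log10(9.09) = 0.958564
S = (0.958564 + 0.6403) / 0.0235 = 1.598864 / 0.0235
S = 68.0

Shore A = 68.0


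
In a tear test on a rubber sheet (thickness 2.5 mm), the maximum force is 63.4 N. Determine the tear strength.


Tear strength = force / thickness
= 63.4 / 2.5
= 25.36 N/mm

25.36 N/mm


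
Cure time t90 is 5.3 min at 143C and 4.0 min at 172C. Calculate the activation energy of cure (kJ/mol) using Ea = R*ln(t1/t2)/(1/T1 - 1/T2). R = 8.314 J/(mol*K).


T1 = 416.15 K, T2 = 445.15 K
1/T1 - 1/T2 = 1.5655e-04
ln(t1/t2) = ln(5.3/4.0) = 0.2814
Ea = 8.314 * 0.2814 / 1.5655e-04 = 14945.5403 J/mol
Ea = 14.95 kJ/mol

14.95 kJ/mol


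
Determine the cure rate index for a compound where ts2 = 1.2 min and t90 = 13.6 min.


CRI = 100 / (t90 - ts2)
= 100 / (13.6 - 1.2)
= 100 / 12.4
= 8.06 min^-1

8.06 min^-1


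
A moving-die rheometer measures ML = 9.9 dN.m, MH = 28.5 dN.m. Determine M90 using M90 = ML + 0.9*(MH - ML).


M90 = ML + 0.9 * (MH - ML)
M90 = 9.9 + 0.9 * (28.5 - 9.9)
M90 = 9.9 + 0.9 * 18.6
M90 = 26.64 dN.m

26.64 dN.m


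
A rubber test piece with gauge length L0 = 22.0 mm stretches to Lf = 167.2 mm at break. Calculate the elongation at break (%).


Elongation = (Lf - L0) / L0 * 100
= (167.2 - 22.0) / 22.0 * 100
= 145.2 / 22.0 * 100
= 660.0%

660.0%


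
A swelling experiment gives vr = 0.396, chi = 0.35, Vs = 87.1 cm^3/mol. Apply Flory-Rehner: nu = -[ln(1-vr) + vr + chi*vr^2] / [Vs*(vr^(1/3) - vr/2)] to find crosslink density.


ln(1 - vr) = ln(1 - 0.396) = -0.5042
Numerator = -((-0.5042) + 0.396 + 0.35 * 0.396^2) = 0.0533
Denominator = 87.1 * (0.396^(1/3) - 0.396/2) = 46.7154
nu = 0.0533 / 46.7154 = 0.0011 mol/cm^3

0.0011 mol/cm^3


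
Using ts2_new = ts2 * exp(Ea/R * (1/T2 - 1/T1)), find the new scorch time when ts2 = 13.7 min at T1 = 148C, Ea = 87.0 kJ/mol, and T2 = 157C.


Convert temperatures: T1 = 148 + 273.15 = 421.15 K, T2 = 157 + 273.15 = 430.15 K
ts2_new = 13.7 * exp(87000 / 8.314 * (1/430.15 - 1/421.15))
1/T2 - 1/T1 = -4.9680e-05
ts2_new = 8.15 min

8.15 min


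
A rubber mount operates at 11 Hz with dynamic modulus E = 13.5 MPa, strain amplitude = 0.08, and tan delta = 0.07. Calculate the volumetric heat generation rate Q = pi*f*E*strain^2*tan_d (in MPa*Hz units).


Q = pi * f * E * strain^2 * tan_d
= pi * 11 * 13.5 * 0.08^2 * 0.07
= pi * 11 * 13.5 * 0.0064 * 0.07
= 0.2090

Q = 0.2090


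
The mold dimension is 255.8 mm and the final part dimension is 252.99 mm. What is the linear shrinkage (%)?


Shrinkage = (mold - part) / mold * 100
= (255.8 - 252.99) / 255.8 * 100
= 2.81 / 255.8 * 100
= 1.1%

1.1%


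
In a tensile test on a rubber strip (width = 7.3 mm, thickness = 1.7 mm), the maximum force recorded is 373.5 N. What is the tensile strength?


Area = width * thickness = 7.3 * 1.7 = 12.41 mm^2
TS = force / area = 373.5 / 12.41 = 30.1 MPa

30.1 MPa


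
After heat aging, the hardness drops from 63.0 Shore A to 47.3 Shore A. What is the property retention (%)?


Retention = aged / original * 100
= 47.3 / 63.0 * 100
= 75.1%

75.1%


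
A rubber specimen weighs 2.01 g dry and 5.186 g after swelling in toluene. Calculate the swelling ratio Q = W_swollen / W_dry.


Q = W_swollen / W_dry
Q = 5.186 / 2.01
Q = 2.58

Q = 2.58


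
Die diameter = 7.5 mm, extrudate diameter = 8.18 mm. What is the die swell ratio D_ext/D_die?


Die swell ratio = D_extrudate / D_die
= 8.18 / 7.5
= 1.091

Die swell = 1.091


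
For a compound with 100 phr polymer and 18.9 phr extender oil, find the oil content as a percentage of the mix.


Oil % = oil / (100 + oil) * 100
= 18.9 / (100 + 18.9) * 100
= 18.9 / 118.9 * 100
= 15.9%

15.9%


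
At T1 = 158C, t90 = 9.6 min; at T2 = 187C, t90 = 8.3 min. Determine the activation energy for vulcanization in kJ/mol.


T1 = 431.15 K, T2 = 460.15 K
1/T1 - 1/T2 = 1.4617e-04
ln(t1/t2) = ln(9.6/8.3) = 0.1455
Ea = 8.314 * 0.1455 / 1.4617e-04 = 8276.0950 J/mol
Ea = 8.28 kJ/mol

8.28 kJ/mol


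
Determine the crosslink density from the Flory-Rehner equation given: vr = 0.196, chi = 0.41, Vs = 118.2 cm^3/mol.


ln(1 - vr) = ln(1 - 0.196) = -0.2182
Numerator = -((-0.2182) + 0.196 + 0.41 * 0.196^2) = 0.0064
Denominator = 118.2 * (0.196^(1/3) - 0.196/2) = 57.0762
nu = 0.0064 / 57.0762 = 1.1223e-04 mol/cm^3

1.1223e-04 mol/cm^3


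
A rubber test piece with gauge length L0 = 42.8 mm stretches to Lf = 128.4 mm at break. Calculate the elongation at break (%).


Elongation = (Lf - L0) / L0 * 100
= (128.4 - 42.8) / 42.8 * 100
= 85.6 / 42.8 * 100
= 200.0%

200.0%


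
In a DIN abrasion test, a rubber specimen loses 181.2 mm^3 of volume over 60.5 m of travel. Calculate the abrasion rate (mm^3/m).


Rate = volume_loss / distance
= 181.2 / 60.5
= 2.995 mm^3/m

2.995 mm^3/m


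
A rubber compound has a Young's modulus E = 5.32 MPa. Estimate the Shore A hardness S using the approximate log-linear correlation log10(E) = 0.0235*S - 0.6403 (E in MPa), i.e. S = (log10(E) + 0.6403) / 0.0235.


log10(E) = 0.0235*S - 0.6403  =>  S = (log10(E) + 0.6403) / 0.0235
log10(5.32) = 0.725912
S = (0.725912 + 0.6403) / 0.0235 = 1.366212 / 0.0235
S = 58.1

Shore A = 58.1


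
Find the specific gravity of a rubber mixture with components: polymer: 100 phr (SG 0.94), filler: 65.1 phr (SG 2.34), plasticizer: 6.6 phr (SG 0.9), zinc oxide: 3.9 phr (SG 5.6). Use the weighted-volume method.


Sum of weights = 175.6
Volume contributions:
  polymer: 100/0.94 = 106.3830
  filler: 65.1/2.34 = 27.8205
  plasticizer: 6.6/0.9 = 7.3333
  zinc oxide: 3.9/5.6 = 0.6964
Sum of volumes = 142.2333
SG = 175.6 / 142.2333 = 1.235

SG = 1.235


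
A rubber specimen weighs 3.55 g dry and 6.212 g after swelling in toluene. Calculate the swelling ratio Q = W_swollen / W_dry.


Q = W_swollen / W_dry
Q = 6.212 / 3.55
Q = 1.75

Q = 1.75


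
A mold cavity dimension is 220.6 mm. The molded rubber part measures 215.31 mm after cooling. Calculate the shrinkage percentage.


Shrinkage = (mold - part) / mold * 100
= (220.6 - 215.31) / 220.6 * 100
= 5.29 / 220.6 * 100
= 2.4%

2.4%


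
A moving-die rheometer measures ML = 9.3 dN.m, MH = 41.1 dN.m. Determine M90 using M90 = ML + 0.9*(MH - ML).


M90 = ML + 0.9 * (MH - ML)
M90 = 9.3 + 0.9 * (41.1 - 9.3)
M90 = 9.3 + 0.9 * 31.8
M90 = 37.92 dN.m

37.92 dN.m


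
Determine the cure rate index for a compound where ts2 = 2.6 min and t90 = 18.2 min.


CRI = 100 / (t90 - ts2)
= 100 / (18.2 - 2.6)
= 100 / 15.6
= 6.41 min^-1

6.41 min^-1


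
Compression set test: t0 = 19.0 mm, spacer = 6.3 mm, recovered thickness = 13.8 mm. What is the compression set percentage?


CS = (t0 - recovered) / (t0 - ts) * 100
= (19.0 - 13.8) / (19.0 - 6.3) * 100
= 5.2 / 12.7 * 100
= 40.9%

40.9%


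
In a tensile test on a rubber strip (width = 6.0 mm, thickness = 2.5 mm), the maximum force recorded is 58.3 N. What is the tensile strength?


Area = width * thickness = 6.0 * 2.5 = 15.0 mm^2
TS = force / area = 58.3 / 15.0 = 3.89 MPa

3.89 MPa


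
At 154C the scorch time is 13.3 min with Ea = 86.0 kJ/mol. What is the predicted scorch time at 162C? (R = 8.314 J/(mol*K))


Convert temperatures: T1 = 154 + 273.15 = 427.15 K, T2 = 162 + 273.15 = 435.15 K
ts2_new = 13.3 * exp(86000 / 8.314 * (1/435.15 - 1/427.15))
1/T2 - 1/T1 = -4.3040e-05
ts2_new = 8.52 min

8.52 min


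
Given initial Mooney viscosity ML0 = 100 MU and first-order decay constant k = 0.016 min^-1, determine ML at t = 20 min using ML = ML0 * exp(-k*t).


ML = ML0 * exp(-k * t)
ML = 100 * exp(-0.016 * 20)
ML = 100 * 0.7261
ML = 72.61 MU

72.61 MU


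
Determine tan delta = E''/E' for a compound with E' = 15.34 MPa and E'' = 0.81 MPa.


tan delta = E'' / E'
= 0.81 / 15.34
= 0.0528

tan delta = 0.0528


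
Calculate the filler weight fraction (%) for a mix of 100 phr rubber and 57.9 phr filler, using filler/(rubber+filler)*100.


Filler % = filler / (rubber + filler) * 100
= 57.9 / (100 + 57.9) * 100
= 57.9 / 157.9 * 100
= 36.67%

36.67%


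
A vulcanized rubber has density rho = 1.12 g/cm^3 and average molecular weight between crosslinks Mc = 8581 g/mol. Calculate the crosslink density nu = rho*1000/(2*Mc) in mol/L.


nu = rho * 1000 / (2 * Mc)
nu = 1.12 * 1000 / (2 * 8581)
nu = 1120.0 / 17162
nu = 0.0653 mol/L

0.0653 mol/L


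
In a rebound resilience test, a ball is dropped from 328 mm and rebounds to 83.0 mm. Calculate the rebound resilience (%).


Resilience = h_rebound / h_drop * 100
= 83.0 / 328 * 100
= 25.3%

25.3%


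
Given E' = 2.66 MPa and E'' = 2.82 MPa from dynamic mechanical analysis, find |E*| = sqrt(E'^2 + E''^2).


|E*| = sqrt(E'^2 + E''^2)
= sqrt(2.66^2 + 2.82^2)
= sqrt(7.0756 + 7.9524)
= 3.877 MPa

3.877 MPa


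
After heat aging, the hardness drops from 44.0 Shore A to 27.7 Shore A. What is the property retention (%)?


Retention = aged / original * 100
= 27.7 / 44.0 * 100
= 63.0%

63.0%


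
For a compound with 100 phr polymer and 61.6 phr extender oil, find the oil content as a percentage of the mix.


Oil % = oil / (100 + oil) * 100
= 61.6 / (100 + 61.6) * 100
= 61.6 / 161.6 * 100
= 38.12%

38.12%


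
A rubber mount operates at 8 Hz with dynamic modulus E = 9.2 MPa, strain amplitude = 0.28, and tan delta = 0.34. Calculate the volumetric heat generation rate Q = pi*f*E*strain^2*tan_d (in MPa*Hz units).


Q = pi * f * E * strain^2 * tan_d
= pi * 8 * 9.2 * 0.28^2 * 0.34
= pi * 8 * 9.2 * 0.0784 * 0.34
= 6.1634

Q = 6.1634


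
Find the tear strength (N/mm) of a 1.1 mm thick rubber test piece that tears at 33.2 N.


Tear strength = force / thickness
= 33.2 / 1.1
= 30.18 N/mm

30.18 N/mm


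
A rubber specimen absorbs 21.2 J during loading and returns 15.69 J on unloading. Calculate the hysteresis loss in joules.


Hysteresis loss = loading - unloading
= 21.2 - 15.69
= 5.51 J

5.51 J


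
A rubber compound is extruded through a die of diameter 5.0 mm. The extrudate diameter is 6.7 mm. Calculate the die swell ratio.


Die swell ratio = D_extrudate / D_die
= 6.7 / 5.0
= 1.34

Die swell = 1.34


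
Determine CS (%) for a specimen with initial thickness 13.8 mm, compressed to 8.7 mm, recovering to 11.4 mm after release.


CS = (t0 - recovered) / (t0 - ts) * 100
= (13.8 - 11.4) / (13.8 - 8.7) * 100
= 2.4 / 5.1 * 100
= 47.1%

47.1%


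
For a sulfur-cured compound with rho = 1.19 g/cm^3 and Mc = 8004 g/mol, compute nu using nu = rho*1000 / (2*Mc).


nu = rho * 1000 / (2 * Mc)
nu = 1.19 * 1000 / (2 * 8004)
nu = 1190.0 / 16008
nu = 0.0743 mol/L

0.0743 mol/L


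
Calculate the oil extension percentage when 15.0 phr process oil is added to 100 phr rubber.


Oil % = oil / (100 + oil) * 100
= 15.0 / (100 + 15.0) * 100
= 15.0 / 115.0 * 100
= 13.04%

13.04%


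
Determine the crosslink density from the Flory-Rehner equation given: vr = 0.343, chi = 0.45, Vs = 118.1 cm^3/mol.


ln(1 - vr) = ln(1 - 0.343) = -0.4201
Numerator = -((-0.4201) + 0.343 + 0.45 * 0.343^2) = 0.0241
Denominator = 118.1 * (0.343^(1/3) - 0.343/2) = 62.4159
nu = 0.0241 / 62.4159 = 3.8659e-04 mol/cm^3

3.8659e-04 mol/cm^3


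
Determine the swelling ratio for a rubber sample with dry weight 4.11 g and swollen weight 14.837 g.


Q = W_swollen / W_dry
Q = 14.837 / 4.11
Q = 3.61

Q = 3.61


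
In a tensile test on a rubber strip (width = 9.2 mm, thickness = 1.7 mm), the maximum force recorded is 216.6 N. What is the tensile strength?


Area = width * thickness = 9.2 * 1.7 = 15.64 mm^2
TS = force / area = 216.6 / 15.64 = 13.85 MPa

13.85 MPa


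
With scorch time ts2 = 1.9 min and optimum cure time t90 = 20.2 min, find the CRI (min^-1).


CRI = 100 / (t90 - ts2)
= 100 / (20.2 - 1.9)
= 100 / 18.3
= 5.46 min^-1

5.46 min^-1


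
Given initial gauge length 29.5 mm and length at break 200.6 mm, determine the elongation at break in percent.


Elongation = (Lf - L0) / L0 * 100
= (200.6 - 29.5) / 29.5 * 100
= 171.1 / 29.5 * 100
= 580.0%

580.0%


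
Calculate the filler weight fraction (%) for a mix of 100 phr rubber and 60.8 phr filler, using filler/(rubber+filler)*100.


Filler % = filler / (rubber + filler) * 100
= 60.8 / (100 + 60.8) * 100
= 60.8 / 160.8 * 100
= 37.81%

37.81%


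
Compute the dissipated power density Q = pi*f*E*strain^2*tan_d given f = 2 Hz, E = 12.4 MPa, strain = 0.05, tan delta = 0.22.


Q = pi * f * E * strain^2 * tan_d
= pi * 2 * 12.4 * 0.05^2 * 0.22
= pi * 2 * 12.4 * 0.0025 * 0.22
= 0.0429

Q = 0.0429


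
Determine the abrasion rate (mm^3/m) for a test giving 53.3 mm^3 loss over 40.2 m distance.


Rate = volume_loss / distance
= 53.3 / 40.2
= 1.326 mm^3/m

1.326 mm^3/m


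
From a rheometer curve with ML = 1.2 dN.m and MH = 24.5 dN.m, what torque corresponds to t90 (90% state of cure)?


M90 = ML + 0.9 * (MH - ML)
M90 = 1.2 + 0.9 * (24.5 - 1.2)
M90 = 1.2 + 0.9 * 23.3
M90 = 22.17 dN.m

22.17 dN.m


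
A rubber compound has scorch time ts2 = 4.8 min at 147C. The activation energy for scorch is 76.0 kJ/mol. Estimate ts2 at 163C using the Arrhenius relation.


Convert temperatures: T1 = 147 + 273.15 = 420.15 K, T2 = 163 + 273.15 = 436.15 K
ts2_new = 4.8 * exp(76000 / 8.314 * (1/436.15 - 1/420.15))
1/T2 - 1/T1 = -8.7313e-05
ts2_new = 2.16 min

2.16 min


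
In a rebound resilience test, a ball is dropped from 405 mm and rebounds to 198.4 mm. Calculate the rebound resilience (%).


Resilience = h_rebound / h_drop * 100
= 198.4 / 405 * 100
= 49.0%

49.0%


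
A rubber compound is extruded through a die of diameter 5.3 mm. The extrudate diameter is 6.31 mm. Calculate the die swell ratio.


Die swell ratio = D_extrudate / D_die
= 6.31 / 5.3
= 1.191

Die swell = 1.191


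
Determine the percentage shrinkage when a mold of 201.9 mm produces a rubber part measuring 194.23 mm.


Shrinkage = (mold - part) / mold * 100
= (201.9 - 194.23) / 201.9 * 100
= 7.67 / 201.9 * 100
= 3.8%

3.8%


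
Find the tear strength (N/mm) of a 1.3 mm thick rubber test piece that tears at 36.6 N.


Tear strength = force / thickness
= 36.6 / 1.3
= 28.15 N/mm

28.15 N/mm


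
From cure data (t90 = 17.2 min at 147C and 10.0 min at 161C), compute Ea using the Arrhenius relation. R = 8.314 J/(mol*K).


T1 = 420.15 K, T2 = 434.15 K
1/T1 - 1/T2 = 7.6751e-05
ln(t1/t2) = ln(17.2/10.0) = 0.5423
Ea = 8.314 * 0.5423 / 7.6751e-05 = 58746.9352 J/mol
Ea = 58.75 kJ/mol

58.75 kJ/mol


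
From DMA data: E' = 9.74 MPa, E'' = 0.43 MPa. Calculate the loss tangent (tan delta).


tan delta = E'' / E'
= 0.43 / 9.74
= 0.0441

tan delta = 0.0441


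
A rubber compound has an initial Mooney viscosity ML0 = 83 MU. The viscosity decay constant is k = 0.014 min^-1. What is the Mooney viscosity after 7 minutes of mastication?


ML = ML0 * exp(-k * t)
ML = 83 * exp(-0.014 * 7)
ML = 83 * 0.9066
ML = 75.25 MU

75.25 MU


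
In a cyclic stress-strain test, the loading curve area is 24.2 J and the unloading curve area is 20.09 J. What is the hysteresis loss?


Hysteresis loss = loading - unloading
= 24.2 - 20.09
= 4.11 J

4.11 J


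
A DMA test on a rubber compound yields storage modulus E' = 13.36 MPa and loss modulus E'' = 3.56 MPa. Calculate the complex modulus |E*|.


|E*| = sqrt(E'^2 + E''^2)
= sqrt(13.36^2 + 3.56^2)
= sqrt(178.4896 + 12.6736)
= 13.826 MPa

13.826 MPa


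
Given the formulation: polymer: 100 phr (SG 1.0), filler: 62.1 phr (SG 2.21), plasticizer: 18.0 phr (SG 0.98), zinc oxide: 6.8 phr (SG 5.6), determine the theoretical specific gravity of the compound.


Sum of weights = 186.9
Volume contributions:
  polymer: 100/1.0 = 100.0000
  filler: 62.1/2.21 = 28.0995
  plasticizer: 18.0/0.98 = 18.3673
  zinc oxide: 6.8/5.6 = 1.2143
Sum of volumes = 147.6812
SG = 186.9 / 147.6812 = 1.266

SG = 1.266


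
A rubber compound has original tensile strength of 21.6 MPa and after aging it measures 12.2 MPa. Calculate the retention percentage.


Retention = aged / original * 100
= 12.2 / 21.6 * 100
= 56.5%

56.5%


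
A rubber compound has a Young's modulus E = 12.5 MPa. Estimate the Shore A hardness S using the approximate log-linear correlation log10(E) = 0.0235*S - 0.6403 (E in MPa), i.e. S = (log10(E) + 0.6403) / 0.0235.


log10(E) = 0.0235*S - 0.6403  =>  S = (log10(E) + 0.6403) / 0.0235
log10(12.5) = 1.096910
S = (1.096910 + 0.6403) / 0.0235 = 1.737210 / 0.0235
S = 73.9

Shore A = 73.9


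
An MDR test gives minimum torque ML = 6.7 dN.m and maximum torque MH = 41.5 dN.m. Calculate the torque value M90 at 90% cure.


M90 = ML + 0.9 * (MH - ML)
M90 = 6.7 + 0.9 * (41.5 - 6.7)
M90 = 6.7 + 0.9 * 34.8
M90 = 38.02 dN.m

38.02 dN.m


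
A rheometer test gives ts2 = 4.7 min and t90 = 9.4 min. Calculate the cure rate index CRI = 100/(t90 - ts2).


CRI = 100 / (t90 - ts2)
= 100 / (9.4 - 4.7)
= 100 / 4.7
= 21.28 min^-1

21.28 min^-1


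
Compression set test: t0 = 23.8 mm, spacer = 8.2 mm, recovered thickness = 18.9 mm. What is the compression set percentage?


CS = (t0 - recovered) / (t0 - ts) * 100
= (23.8 - 18.9) / (23.8 - 8.2) * 100
= 4.9 / 15.6 * 100
= 31.4%

31.4%


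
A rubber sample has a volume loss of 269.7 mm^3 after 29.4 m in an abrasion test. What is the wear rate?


Rate = volume_loss / distance
= 269.7 / 29.4
= 9.173 mm^3/m

9.173 mm^3/m


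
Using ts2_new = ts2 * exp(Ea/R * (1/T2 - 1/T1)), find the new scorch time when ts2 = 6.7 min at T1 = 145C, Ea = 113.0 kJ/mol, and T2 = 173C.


Convert temperatures: T1 = 145 + 273.15 = 418.15 K, T2 = 173 + 273.15 = 446.15 K
ts2_new = 6.7 * exp(113000 / 8.314 * (1/446.15 - 1/418.15))
1/T2 - 1/T1 = -1.5009e-04
ts2_new = 0.87 min

0.87 min


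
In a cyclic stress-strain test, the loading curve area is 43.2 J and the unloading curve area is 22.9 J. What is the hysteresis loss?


Hysteresis loss = loading - unloading
= 43.2 - 22.9
= 20.3 J

20.3 J


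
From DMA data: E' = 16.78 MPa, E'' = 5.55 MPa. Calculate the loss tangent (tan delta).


tan delta = E'' / E'
= 5.55 / 16.78
= 0.3308

tan delta = 0.3308


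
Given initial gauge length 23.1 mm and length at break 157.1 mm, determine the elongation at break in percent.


Elongation = (Lf - L0) / L0 * 100
= (157.1 - 23.1) / 23.1 * 100
= 134.0 / 23.1 * 100
= 580.1%

580.1%


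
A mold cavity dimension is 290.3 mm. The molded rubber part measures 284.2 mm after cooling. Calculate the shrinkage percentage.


Shrinkage = (mold - part) / mold * 100
= (290.3 - 284.2) / 290.3 * 100
= 6.1 / 290.3 * 100
= 2.1%

2.1%


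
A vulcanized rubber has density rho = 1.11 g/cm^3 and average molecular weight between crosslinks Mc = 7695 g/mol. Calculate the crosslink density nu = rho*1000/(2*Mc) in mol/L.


nu = rho * 1000 / (2 * Mc)
nu = 1.11 * 1000 / (2 * 7695)
nu = 1110.0 / 15390
nu = 0.0721 mol/L

0.0721 mol/L


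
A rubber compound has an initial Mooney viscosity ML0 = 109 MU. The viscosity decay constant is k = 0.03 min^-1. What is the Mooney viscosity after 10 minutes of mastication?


ML = ML0 * exp(-k * t)
ML = 109 * exp(-0.03 * 10)
ML = 109 * 0.7408
ML = 80.75 MU

80.75 MU


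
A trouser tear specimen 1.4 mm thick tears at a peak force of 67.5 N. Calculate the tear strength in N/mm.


Tear strength = force / thickness
= 67.5 / 1.4
= 48.21 N/mm

48.21 N/mm


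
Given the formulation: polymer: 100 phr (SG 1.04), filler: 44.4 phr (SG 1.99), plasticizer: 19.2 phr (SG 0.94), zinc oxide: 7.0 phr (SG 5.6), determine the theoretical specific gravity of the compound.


Sum of weights = 170.6
Volume contributions:
  polymer: 100/1.04 = 96.1538
  filler: 44.4/1.99 = 22.3116
  plasticizer: 19.2/0.94 = 20.4255
  zinc oxide: 7.0/5.6 = 1.2500
Sum of volumes = 140.1409
SG = 170.6 / 140.1409 = 1.217

SG = 1.217


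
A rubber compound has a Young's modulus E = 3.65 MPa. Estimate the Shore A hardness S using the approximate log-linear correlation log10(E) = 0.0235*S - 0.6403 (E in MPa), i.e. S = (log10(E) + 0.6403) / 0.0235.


log10(E) = 0.0235*S - 0.6403  =>  S = (log10(E) + 0.6403) / 0.0235
log10(3.65) = 0.562293
S = (0.562293 + 0.6403) / 0.0235 = 1.202593 / 0.0235
S = 51.2

Shore A = 51.2


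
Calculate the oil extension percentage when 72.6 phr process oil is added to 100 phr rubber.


Oil % = oil / (100 + oil) * 100
= 72.6 / (100 + 72.6) * 100
= 72.6 / 172.6 * 100
= 42.06%

42.06%


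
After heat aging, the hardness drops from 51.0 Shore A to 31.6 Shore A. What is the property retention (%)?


Retention = aged / original * 100
= 31.6 / 51.0 * 100
= 62.0%

62.0%


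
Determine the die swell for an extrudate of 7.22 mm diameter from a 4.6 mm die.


Die swell ratio = D_extrudate / D_die
= 7.22 / 4.6
= 1.57

Die swell = 1.57


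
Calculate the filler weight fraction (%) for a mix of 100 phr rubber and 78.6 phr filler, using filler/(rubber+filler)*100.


Filler % = filler / (rubber + filler) * 100
= 78.6 / (100 + 78.6) * 100
= 78.6 / 178.6 * 100
= 44.01%

44.01%


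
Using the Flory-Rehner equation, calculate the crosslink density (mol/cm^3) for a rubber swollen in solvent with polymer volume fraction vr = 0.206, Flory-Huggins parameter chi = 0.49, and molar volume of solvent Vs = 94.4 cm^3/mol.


ln(1 - vr) = ln(1 - 0.206) = -0.2307
Numerator = -((-0.2307) + 0.206 + 0.49 * 0.206^2) = 0.0039
Denominator = 94.4 * (0.206^(1/3) - 0.206/2) = 46.0289
nu = 0.0039 / 46.0289 = 8.4255e-05 mol/cm^3

8.4255e-05 mol/cm^3


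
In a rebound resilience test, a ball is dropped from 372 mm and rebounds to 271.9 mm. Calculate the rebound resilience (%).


Resilience = h_rebound / h_drop * 100
= 271.9 / 372 * 100
= 73.1%

73.1%


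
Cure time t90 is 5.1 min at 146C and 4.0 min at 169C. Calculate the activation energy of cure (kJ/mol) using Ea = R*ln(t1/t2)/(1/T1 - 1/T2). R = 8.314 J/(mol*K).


T1 = 419.15 K, T2 = 442.15 K
1/T1 - 1/T2 = 1.2410e-04
ln(t1/t2) = ln(5.1/4.0) = 0.2429
Ea = 8.314 * 0.2429 / 1.2410e-04 = 16275.3882 J/mol
Ea = 16.28 kJ/mol

16.28 kJ/mol


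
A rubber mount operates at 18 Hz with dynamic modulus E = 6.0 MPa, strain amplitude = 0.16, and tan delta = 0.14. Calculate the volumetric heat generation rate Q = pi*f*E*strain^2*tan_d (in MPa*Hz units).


Q = pi * f * E * strain^2 * tan_d
= pi * 18 * 6.0 * 0.16^2 * 0.14
= pi * 18 * 6.0 * 0.0256 * 0.14
= 1.2160

Q = 1.2160


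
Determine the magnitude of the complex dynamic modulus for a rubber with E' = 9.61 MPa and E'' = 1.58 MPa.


|E*| = sqrt(E'^2 + E''^2)
= sqrt(9.61^2 + 1.58^2)
= sqrt(92.3521 + 2.4964)
= 9.739 MPa

9.739 MPa


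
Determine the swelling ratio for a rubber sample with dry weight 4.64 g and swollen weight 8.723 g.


Q = W_swollen / W_dry
Q = 8.723 / 4.64
Q = 1.88

Q = 1.88


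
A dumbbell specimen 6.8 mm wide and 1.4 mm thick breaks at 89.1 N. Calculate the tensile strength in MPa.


Area = width * thickness = 6.8 * 1.4 = 9.52 mm^2
TS = force / area = 89.1 / 9.52 = 9.36 MPa

9.36 MPa


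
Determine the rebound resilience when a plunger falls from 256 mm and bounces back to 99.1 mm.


Resilience = h_rebound / h_drop * 100
= 99.1 / 256 * 100
= 38.7%

38.7%


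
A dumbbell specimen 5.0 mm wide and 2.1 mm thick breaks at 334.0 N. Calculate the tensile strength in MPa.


Area = width * thickness = 5.0 * 2.1 = 10.5 mm^2
TS = force / area = 334.0 / 10.5 = 31.81 MPa

31.81 MPa


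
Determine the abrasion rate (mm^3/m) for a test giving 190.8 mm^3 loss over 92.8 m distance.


Rate = volume_loss / distance
= 190.8 / 92.8
= 2.056 mm^3/m

2.056 mm^3/m


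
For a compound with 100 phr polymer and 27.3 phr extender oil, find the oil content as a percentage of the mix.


Oil % = oil / (100 + oil) * 100
= 27.3 / (100 + 27.3) * 100
= 27.3 / 127.3 * 100
= 21.45%

21.45%


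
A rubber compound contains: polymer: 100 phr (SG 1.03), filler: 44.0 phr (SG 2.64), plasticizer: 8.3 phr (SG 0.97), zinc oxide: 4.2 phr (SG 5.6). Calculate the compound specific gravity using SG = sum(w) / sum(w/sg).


Sum of weights = 156.5
Volume contributions:
  polymer: 100/1.03 = 97.0874
  filler: 44.0/2.64 = 16.6667
  plasticizer: 8.3/0.97 = 8.5567
  zinc oxide: 4.2/5.6 = 0.7500
Sum of volumes = 123.0607
SG = 156.5 / 123.0607 = 1.272

SG = 1.272


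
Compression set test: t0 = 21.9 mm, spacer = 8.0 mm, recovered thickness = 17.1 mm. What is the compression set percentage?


CS = (t0 - recovered) / (t0 - ts) * 100
= (21.9 - 17.1) / (21.9 - 8.0) * 100
= 4.8 / 13.9 * 100
= 34.5%

34.5%


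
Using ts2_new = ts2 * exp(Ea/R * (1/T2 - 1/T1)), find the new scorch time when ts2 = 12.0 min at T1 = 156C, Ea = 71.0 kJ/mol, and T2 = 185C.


Convert temperatures: T1 = 156 + 273.15 = 429.15 K, T2 = 185 + 273.15 = 458.15 K
ts2_new = 12.0 * exp(71000 / 8.314 * (1/458.15 - 1/429.15))
1/T2 - 1/T1 = -1.4750e-04
ts2_new = 3.41 min

3.41 min


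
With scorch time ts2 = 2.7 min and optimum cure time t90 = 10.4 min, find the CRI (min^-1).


CRI = 100 / (t90 - ts2)
= 100 / (10.4 - 2.7)
= 100 / 7.7
= 12.99 min^-1

12.99 min^-1


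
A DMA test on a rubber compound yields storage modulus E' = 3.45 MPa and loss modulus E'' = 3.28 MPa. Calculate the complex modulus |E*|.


|E*| = sqrt(E'^2 + E''^2)
= sqrt(3.45^2 + 3.28^2)
= sqrt(11.9025 + 10.7584)
= 4.76 MPa

4.76 MPa


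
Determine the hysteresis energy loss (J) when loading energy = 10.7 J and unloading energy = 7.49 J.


Hysteresis loss = loading - unloading
= 10.7 - 7.49
= 3.21 J

3.21 J


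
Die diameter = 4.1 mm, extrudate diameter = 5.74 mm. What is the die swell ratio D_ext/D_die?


Die swell ratio = D_extrudate / D_die
= 5.74 / 4.1
= 1.4

Die swell = 1.4


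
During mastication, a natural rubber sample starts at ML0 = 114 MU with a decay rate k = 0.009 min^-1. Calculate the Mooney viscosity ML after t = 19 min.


ML = ML0 * exp(-k * t)
ML = 114 * exp(-0.009 * 19)
ML = 114 * 0.8428
ML = 96.08 MU

96.08 MU


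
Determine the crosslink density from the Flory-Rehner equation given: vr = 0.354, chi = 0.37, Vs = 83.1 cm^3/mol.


ln(1 - vr) = ln(1 - 0.354) = -0.4370
Numerator = -((-0.4370) + 0.354 + 0.37 * 0.354^2) = 0.0366
Denominator = 83.1 * (0.354^(1/3) - 0.354/2) = 44.0766
nu = 0.0366 / 44.0766 = 8.3012e-04 mol/cm^3

8.3012e-04 mol/cm^3


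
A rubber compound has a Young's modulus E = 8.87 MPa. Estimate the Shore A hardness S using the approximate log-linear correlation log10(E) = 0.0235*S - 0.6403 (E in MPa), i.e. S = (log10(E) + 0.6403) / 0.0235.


log10(E) = 0.0235*S - 0.6403  =>  S = (log10(E) + 0.6403) / 0.0235
log10(8.87) = 0.947924
S = (0.947924 + 0.6403) / 0.0235 = 1.588224 / 0.0235
S = 67.6

Shore A = 67.6


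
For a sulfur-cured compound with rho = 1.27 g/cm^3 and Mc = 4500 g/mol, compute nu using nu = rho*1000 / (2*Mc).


nu = rho * 1000 / (2 * Mc)
nu = 1.27 * 1000 / (2 * 4500)
nu = 1270.0 / 9000
nu = 0.1411 mol/L

0.1411 mol/L


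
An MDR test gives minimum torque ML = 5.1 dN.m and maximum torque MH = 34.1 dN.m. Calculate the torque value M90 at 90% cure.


M90 = ML + 0.9 * (MH - ML)
M90 = 5.1 + 0.9 * (34.1 - 5.1)
M90 = 5.1 + 0.9 * 29.0
M90 = 31.2 dN.m

31.2 dN.m


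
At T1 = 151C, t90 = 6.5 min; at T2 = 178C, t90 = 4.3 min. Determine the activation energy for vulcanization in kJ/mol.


T1 = 424.15 K, T2 = 451.15 K
1/T1 - 1/T2 = 1.4110e-04
ln(t1/t2) = ln(6.5/4.3) = 0.4132
Ea = 8.314 * 0.4132 / 1.4110e-04 = 24346.3298 J/mol
Ea = 24.35 kJ/mol

24.35 kJ/mol


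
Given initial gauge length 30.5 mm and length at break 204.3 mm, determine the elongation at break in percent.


Elongation = (Lf - L0) / L0 * 100
= (204.3 - 30.5) / 30.5 * 100
= 173.8 / 30.5 * 100
= 569.8%

569.8%


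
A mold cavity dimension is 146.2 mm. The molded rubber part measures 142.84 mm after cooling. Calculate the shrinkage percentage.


Shrinkage = (mold - part) / mold * 100
= (146.2 - 142.84) / 146.2 * 100
= 3.36 / 146.2 * 100
= 2.3%

2.3%


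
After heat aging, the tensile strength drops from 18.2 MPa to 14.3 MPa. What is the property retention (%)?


Retention = aged / original * 100
= 14.3 / 18.2 * 100
= 78.6%

78.6%


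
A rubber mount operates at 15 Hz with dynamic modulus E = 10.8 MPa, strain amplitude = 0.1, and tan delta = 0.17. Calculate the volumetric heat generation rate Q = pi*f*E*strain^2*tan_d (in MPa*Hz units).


Q = pi * f * E * strain^2 * tan_d
= pi * 15 * 10.8 * 0.1^2 * 0.17
= pi * 15 * 10.8 * 0.0100 * 0.17
= 0.8652

Q = 0.8652


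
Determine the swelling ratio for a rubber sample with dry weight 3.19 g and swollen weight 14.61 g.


Q = W_swollen / W_dry
Q = 14.61 / 3.19
Q = 4.58

Q = 4.58


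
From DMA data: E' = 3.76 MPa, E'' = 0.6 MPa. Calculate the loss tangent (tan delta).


tan delta = E'' / E'
= 0.6 / 3.76
= 0.1596

tan delta = 0.1596


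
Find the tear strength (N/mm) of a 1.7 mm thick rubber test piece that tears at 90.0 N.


Tear strength = force / thickness
= 90.0 / 1.7
= 52.94 N/mm

52.94 N/mm


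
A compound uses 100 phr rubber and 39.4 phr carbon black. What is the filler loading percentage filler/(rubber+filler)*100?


Filler % = filler / (rubber + filler) * 100
= 39.4 / (100 + 39.4) * 100
= 39.4 / 139.4 * 100
= 28.26%

28.26%


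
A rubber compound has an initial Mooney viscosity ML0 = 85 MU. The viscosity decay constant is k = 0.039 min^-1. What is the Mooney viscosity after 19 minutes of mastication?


ML = ML0 * exp(-k * t)
ML = 85 * exp(-0.039 * 19)
ML = 85 * 0.4766
ML = 40.51 MU

40.51 MU


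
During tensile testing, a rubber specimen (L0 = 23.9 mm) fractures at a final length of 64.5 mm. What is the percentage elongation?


Elongation = (Lf - L0) / L0 * 100
= (64.5 - 23.9) / 23.9 * 100
= 40.6 / 23.9 * 100
= 169.9%

169.9%


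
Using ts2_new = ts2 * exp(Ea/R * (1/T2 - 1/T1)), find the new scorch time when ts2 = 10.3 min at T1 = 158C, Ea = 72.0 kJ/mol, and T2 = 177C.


Convert temperatures: T1 = 158 + 273.15 = 431.15 K, T2 = 177 + 273.15 = 450.15 K
ts2_new = 10.3 * exp(72000 / 8.314 * (1/450.15 - 1/431.15))
1/T2 - 1/T1 = -9.7897e-05
ts2_new = 4.41 min

4.41 min


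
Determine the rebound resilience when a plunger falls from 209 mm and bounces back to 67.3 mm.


Resilience = h_rebound / h_drop * 100
= 67.3 / 209 * 100
= 32.2%

32.2%


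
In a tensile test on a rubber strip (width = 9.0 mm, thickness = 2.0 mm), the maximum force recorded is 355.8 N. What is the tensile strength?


Area = width * thickness = 9.0 * 2.0 = 18.0 mm^2
TS = force / area = 355.8 / 18.0 = 19.77 MPa

19.77 MPa


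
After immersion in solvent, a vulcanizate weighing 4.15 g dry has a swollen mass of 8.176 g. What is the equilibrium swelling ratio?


Q = W_swollen / W_dry
Q = 8.176 / 4.15
Q = 1.97

Q = 1.97


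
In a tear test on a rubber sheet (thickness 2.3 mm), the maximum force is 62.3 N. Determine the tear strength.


Tear strength = force / thickness
= 62.3 / 2.3
= 27.09 N/mm

27.09 N/mm


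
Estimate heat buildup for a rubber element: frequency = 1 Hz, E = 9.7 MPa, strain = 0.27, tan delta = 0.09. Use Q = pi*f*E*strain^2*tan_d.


Q = pi * f * E * strain^2 * tan_d
= pi * 1 * 9.7 * 0.27^2 * 0.09
= pi * 1 * 9.7 * 0.0729 * 0.09
= 0.1999

Q = 0.1999
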